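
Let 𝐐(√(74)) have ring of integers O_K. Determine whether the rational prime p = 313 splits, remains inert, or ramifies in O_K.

p is inert

d = 74 ≡ 2 (mod 4), so O_K = ℤ[√74] and disc(K) = 4d = 296.
Since gcd(313, 296) = 1 the prime 313 does not ramify.
Legendre symbol by Euler's criterion: (74/313) ≡ 74^156 ≡ 312 (mod 313), i.e. (74/313) = -1.
d is a non-residue mod p, hence 313 remains inert in O_K.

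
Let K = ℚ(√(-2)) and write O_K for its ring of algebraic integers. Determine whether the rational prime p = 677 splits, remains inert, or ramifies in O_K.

inert — (677) stays prime in O_K

d = -2 ≡ 2 (mod 4), so O_K = ℤ[√-2] and disc(K) = 4d = -8.
Since gcd(677, -8) = 1 the prime 677 does not ramify.
Compute (-2/677) via Euler: 675^((677-1)/2) mod 677 = 676, so (-2/677) = -1.
d is a non-residue mod p, hence 677 remains inert in O_K.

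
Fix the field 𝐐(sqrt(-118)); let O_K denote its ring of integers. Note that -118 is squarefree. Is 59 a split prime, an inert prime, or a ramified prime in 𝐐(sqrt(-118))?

d = -118 ≡ 2 (mod 4), so O_K = ℤ[√-118] and disc(K) = 4d = -472.
Ramification test: 59 | -472. The prime 59 ramifies in K.

ramified — (59) = 𝔭²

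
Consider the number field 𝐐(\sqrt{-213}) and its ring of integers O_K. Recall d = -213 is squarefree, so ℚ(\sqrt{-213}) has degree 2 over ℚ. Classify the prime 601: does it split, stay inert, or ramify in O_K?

p is inert

Since -213 ≢ 1 mod 4, the ring of integers is ℤ[√-213] with discriminant 4·(-213) = -852.
601 ∤ -852, so 601 is unramified.
Euler's criterion: (-213)^300 mod 601 = 600. Thus (-213|601) = -1.
(-213/601) = -1, so 601 is inert.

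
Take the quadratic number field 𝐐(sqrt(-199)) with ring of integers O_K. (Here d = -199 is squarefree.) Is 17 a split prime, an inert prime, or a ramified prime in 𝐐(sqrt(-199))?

d = -199 ≡ 1 (mod 4), so O_K = ℤ[(1+√-199)/2] and disc(K) = d = -199.
17 ∤ -199, so 17 is unramified.
Compute (-199/17) via Euler: 5^((17-1)/2) mod 17 = 16, so (-199/17) = -1.
Legendre symbol -1 ⇒ 17 is inert.

inert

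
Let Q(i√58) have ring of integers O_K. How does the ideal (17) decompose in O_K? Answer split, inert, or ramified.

d = -58 ≡ 2 (mod 4), so O_K = ℤ[√-58] and disc(K) = 4d = -232.
17 ∤ -232, so 17 is unramified.
Euler's criterion: (-58)^8 mod 17 = 16. Thus (-58|17) = -1.
Legendre symbol -1 ⇒ 17 is inert.

remains prime (inert)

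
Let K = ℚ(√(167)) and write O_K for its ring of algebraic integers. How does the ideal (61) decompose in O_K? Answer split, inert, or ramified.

61 splits in O_K

Since 167 ≢ 1 mod 4, the ring of integers is ℤ[√167] with discriminant 4·167 = 668.
61 ∤ 668, so 61 is unramified.
(167/61) = 45^30 mod 61 = 1, giving Legendre symbol 1.
d is a quadratic residue mod p, hence 61 splits in O_K.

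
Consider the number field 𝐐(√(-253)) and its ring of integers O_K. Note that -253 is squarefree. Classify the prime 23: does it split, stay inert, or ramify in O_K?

Since -253 ≢ 1 mod 4, the ring of integers is ℤ[√-253] with discriminant 4·(-253) = -1012.
disc(K) = -1012 = 23·(-44), so p = 23 is ramified.

23 is ramified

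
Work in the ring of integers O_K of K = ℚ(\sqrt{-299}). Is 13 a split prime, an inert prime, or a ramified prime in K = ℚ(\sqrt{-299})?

ramifies in O_K

-299 mod 4 = 1, hence disc K = -299 and O_K = ℤ[(1+√-299)/2].
disc(K) = -299 = 13·(-23), so p = 13 is ramified.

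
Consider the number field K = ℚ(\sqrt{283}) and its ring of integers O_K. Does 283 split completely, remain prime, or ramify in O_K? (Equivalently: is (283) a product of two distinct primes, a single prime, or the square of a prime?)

p ramifies

Since 283 ≢ 1 mod 4, the ring of integers is ℤ[√283] with discriminant 4·283 = 1132.
Ramification test: 283 | 1132. The prime 283 ramifies in K.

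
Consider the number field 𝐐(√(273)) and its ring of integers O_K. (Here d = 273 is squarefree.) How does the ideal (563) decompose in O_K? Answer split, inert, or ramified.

d = 273 ≡ 1 (mod 4), so O_K = ℤ[(1+√273)/2] and disc(K) = d = 273.
disc(K) = 273 is not divisible by 563; 563 is unramified.
Euler's criterion: 273^281 mod 563 = 1. Thus (273|563) = 1.
Legendre symbol 1 ⇒ 563 is split.

563 splits in O_K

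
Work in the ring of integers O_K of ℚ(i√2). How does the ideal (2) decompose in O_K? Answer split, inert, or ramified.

ramified — (2) = 𝔭²

d = -2 ≡ 2 (mod 4), so O_K = ℤ[√-2] and disc(K) = 4d = -8.
Ramification test: 2 | -8. The prime 2 ramifies in K.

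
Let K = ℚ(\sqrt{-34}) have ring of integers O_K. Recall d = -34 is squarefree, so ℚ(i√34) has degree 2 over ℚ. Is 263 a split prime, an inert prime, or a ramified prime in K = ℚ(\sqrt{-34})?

-34 mod 4 = 2, hence disc K = 4·(-34) = -136 and O_K = ℤ[√-34].
disc(K) = -136 is not divisible by 263; 263 is unramified.
(-34/263) = 229^131 mod 263 = 262, giving Legendre symbol -1.
(-34/263) = -1, so 263 is inert.

p is inert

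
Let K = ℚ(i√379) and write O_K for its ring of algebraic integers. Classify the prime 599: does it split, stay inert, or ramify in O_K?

d = -379 ≡ 1 (mod 4), so O_K = ℤ[(1+√-379)/2] and disc(K) = d = -379.
disc(K) = -379 is not divisible by 599; 599 is unramified.
(-379/599) = 220^299 mod 599 = 598, giving Legendre symbol -1.
Legendre symbol -1 ⇒ 599 is inert.

p is inert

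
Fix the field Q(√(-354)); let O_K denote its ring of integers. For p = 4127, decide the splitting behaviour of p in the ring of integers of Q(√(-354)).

remains prime (inert)

d = -354 ≡ 2 (mod 4), so O_K = ℤ[√-354] and disc(K) = 4d = -1416.
disc(K) = -1416 is not divisible by 4127; 4127 is unramified.
(-354/4127) = 3773^2063 mod 4127 = 4126, giving Legendre symbol -1.
(-354/4127) = -1, so 4127 is inert.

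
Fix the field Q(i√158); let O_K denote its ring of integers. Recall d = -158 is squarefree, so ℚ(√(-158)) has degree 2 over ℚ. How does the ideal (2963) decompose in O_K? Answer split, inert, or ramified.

-158 mod 4 = 2, hence disc K = 4·(-158) = -632 and O_K = ℤ[√-158].
Since gcd(2963, -632) = 1 the prime 2963 does not ramify.
Euler's criterion: (-158)^1481 mod 2963 = 2962. Thus (-158|2963) = -1.
(-158/2963) = -1, so 2963 is inert.

remains prime (inert)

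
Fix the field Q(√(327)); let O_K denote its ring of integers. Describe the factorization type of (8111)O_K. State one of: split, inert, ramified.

split

Since 327 ≢ 1 mod 4, the ring of integers is ℤ[√327] with discriminant 4·327 = 1308.
8111 ∤ 1308, so 8111 is unramified.
Legendre symbol by Euler's criterion: (327/8111) ≡ 327^4055 ≡ 1 (mod 8111), i.e. (327/8111) = 1.
Legendre symbol 1 ⇒ 8111 is split.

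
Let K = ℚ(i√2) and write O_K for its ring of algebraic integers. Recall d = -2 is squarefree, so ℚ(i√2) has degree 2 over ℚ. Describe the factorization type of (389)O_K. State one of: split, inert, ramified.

d = -2 ≡ 2 (mod 4), so O_K = ℤ[√-2] and disc(K) = 4d = -8.
389 ∤ -8, so 389 is unramified.
(-2/389) = 387^194 mod 389 = 388, giving Legendre symbol -1.
(-2/389) = -1, so 389 is inert.

p is inert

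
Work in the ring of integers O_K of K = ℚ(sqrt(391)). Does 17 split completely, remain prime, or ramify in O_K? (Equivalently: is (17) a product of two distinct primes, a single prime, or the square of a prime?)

391 mod 4 = 3, hence disc K = 4·391 = 1564 and O_K = ℤ[√391].
17 divides disc(K) = 1564, so 17 ramifies.

17 is ramified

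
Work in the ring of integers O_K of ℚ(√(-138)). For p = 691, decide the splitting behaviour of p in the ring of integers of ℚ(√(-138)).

691 splits in O_K

d = -138 ≡ 2 (mod 4), so O_K = ℤ[√-138] and disc(K) = 4d = -552.
disc(K) = -552 is not divisible by 691; 691 is unramified.
Euler's criterion: (-138)^345 mod 691 = 1. Thus (-138|691) = 1.
(-138/691) = 1, so 691 splits.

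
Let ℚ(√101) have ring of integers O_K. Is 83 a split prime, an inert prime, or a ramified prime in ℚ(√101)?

d = 101 ≡ 1 (mod 4), so O_K = ℤ[(1+√101)/2] and disc(K) = d = 101.
83 ∤ 101, so 83 is unramified.
Legendre symbol by Euler's criterion: (101/83) ≡ 101^41 ≡ 82 (mod 83), i.e. (101/83) = -1.
d is a non-residue mod p, hence 83 remains inert in O_K.

remains prime (inert)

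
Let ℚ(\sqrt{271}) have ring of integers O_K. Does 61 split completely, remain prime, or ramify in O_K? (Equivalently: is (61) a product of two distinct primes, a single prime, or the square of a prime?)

split — (61) = 𝔭₁𝔭₂ with 𝔭₁ ≠ 𝔭₂

271 mod 4 = 3, hence disc K = 4·271 = 1084 and O_K = ℤ[√271].
disc(K) = 1084 is not divisible by 61; 61 is unramified.
Legendre symbol by Euler's criterion: (271/61) ≡ 271^30 ≡ 1 (mod 61), i.e. (271/61) = 1.
(271/61) = 1, so 61 splits.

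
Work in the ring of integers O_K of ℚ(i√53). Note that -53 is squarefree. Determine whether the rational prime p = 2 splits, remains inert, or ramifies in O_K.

ramifies in O_K

Since -53 ≢ 1 mod 4, the ring of integers is ℤ[√-53] with discriminant 4·(-53) = -212.
2 divides disc(K) = -212, so 2 ramifies.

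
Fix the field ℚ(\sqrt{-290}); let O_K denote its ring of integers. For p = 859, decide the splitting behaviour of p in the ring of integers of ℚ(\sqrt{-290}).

p is inert

-290 mod 4 = 2, hence disc K = 4·(-290) = -1160 and O_K = ℤ[√-290].
859 ∤ -1160, so 859 is unramified.
(-290/859) = 569^429 mod 859 = 858, giving Legendre symbol -1.
(-290/859) = -1, so 859 is inert.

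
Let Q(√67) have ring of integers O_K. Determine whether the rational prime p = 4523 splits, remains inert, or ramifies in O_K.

p splits

d = 67 ≡ 3 (mod 4), so O_K = ℤ[√67] and disc(K) = 4d = 268.
4523 ∤ 268, so 4523 is unramified.
Legendre symbol by Euler's criterion: (67/4523) ≡ 67^2261 ≡ 1 (mod 4523), i.e. (67/4523) = 1.
d is a quadratic residue mod p, hence 4523 splits in O_K.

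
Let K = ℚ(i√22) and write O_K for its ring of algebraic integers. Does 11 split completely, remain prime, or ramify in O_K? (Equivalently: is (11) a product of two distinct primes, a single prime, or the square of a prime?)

d = -22 ≡ 2 (mod 4), so O_K = ℤ[√-22] and disc(K) = 4d = -88.
11 divides disc(K) = -88, so 11 ramifies.

ramifies in O_K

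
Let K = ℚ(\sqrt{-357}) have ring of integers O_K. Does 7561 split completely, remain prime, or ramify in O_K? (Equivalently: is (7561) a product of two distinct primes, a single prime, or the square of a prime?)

p splits

d = -357 ≡ 3 (mod 4), so O_K = ℤ[√-357] and disc(K) = 4d = -1428.
Since gcd(7561, -1428) = 1 the prime 7561 does not ramify.
(-357/7561) = 7204^3780 mod 7561 = 1, giving Legendre symbol 1.
Legendre symbol 1 ⇒ 7561 is split.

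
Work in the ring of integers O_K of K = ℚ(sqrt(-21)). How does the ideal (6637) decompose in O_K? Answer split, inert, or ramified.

Since -21 ≢ 1 mod 4, the ring of integers is ℤ[√-21] with discriminant 4·(-21) = -84.
Since gcd(6637, -84) = 1 the prime 6637 does not ramify.
(-21/6637) = 6616^3318 mod 6637 = 1, giving Legendre symbol 1.
(-21/6637) = 1, so 6637 splits.

split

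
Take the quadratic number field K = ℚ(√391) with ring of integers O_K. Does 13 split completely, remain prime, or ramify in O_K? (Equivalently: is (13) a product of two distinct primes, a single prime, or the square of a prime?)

Since 391 ≢ 1 mod 4, the ring of integers is ℤ[√391] with discriminant 4·391 = 1564.
Since gcd(13, 1564) = 1 the prime 13 does not ramify.
Legendre symbol by Euler's criterion: (391/13) ≡ 391^6 ≡ 1 (mod 13), i.e. (391/13) = 1.
d is a quadratic residue mod p, hence 13 splits in O_K.

split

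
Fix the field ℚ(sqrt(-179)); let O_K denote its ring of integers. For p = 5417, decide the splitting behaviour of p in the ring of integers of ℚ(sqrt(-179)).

5417 splits in O_K

d = -179 ≡ 1 (mod 4), so O_K = ℤ[(1+√-179)/2] and disc(K) = d = -179.
Since gcd(5417, -179) = 1 the prime 5417 does not ramify.
Legendre symbol by Euler's criterion: (-179/5417) ≡ (-179)^2708 ≡ 1 (mod 5417), i.e. (-179/5417) = 1.
Legendre symbol 1 ⇒ 5417 is split.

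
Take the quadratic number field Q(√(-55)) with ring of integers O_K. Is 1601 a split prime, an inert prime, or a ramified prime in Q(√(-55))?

remains prime (inert)

d = -55 ≡ 1 (mod 4), so O_K = ℤ[(1+√-55)/2] and disc(K) = d = -55.
1601 ∤ -55, so 1601 is unramified.
(-55/1601) = 1546^800 mod 1601 = 1600, giving Legendre symbol -1.
Legendre symbol -1 ⇒ 1601 is inert.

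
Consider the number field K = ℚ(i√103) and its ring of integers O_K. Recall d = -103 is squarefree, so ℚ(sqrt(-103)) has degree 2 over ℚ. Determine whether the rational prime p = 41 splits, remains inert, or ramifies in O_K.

p splits

-103 mod 4 = 1, hence disc K = -103 and O_K = ℤ[(1+√-103)/2].
Since gcd(41, -103) = 1 the prime 41 does not ramify.
Legendre symbol by Euler's criterion: (-103/41) ≡ (-103)^20 ≡ 1 (mod 41), i.e. (-103/41) = 1.
d is a quadratic residue mod p, hence 41 splits in O_K.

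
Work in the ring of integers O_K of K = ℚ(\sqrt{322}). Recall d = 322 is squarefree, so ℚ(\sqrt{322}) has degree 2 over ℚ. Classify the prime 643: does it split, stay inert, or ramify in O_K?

remains prime (inert)

d = 322 ≡ 2 (mod 4), so O_K = ℤ[√322] and disc(K) = 4d = 1288.
disc(K) = 1288 is not divisible by 643; 643 is unramified.
(322/643) = 322^321 mod 643 = 642, giving Legendre symbol -1.
d is a non-residue mod p, hence 643 remains inert in O_K.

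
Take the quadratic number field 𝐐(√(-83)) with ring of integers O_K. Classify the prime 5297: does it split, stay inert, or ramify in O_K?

split

-83 mod 4 = 1, hence disc K = -83 and O_K = ℤ[(1+√-83)/2].
Since gcd(5297, -83) = 1 the prime 5297 does not ramify.
Euler's criterion: (-83)^2648 mod 5297 = 1. Thus (-83|5297) = 1.
(-83/5297) = 1, so 5297 splits.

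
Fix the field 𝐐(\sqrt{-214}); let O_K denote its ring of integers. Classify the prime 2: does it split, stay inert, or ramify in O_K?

d = -214 ≡ 2 (mod 4), so O_K = ℤ[√-214] and disc(K) = 4d = -856.
2 divides disc(K) = -856, so 2 ramifies.

ramifies in O_K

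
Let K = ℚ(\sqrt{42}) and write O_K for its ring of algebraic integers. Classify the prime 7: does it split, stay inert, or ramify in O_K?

42 mod 4 = 2, hence disc K = 4·42 = 168 and O_K = ℤ[√42].
disc(K) = 168 = 7·24, so p = 7 is ramified.

ramified — (7) = 𝔭²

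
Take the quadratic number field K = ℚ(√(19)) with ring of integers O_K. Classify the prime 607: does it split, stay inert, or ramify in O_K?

19 mod 4 = 3, hence disc K = 4·19 = 76 and O_K = ℤ[√19].
607 ∤ 76, so 607 is unramified.
Legendre symbol by Euler's criterion: (19/607) ≡ 19^303 ≡ 1 (mod 607), i.e. (19/607) = 1.
Legendre symbol 1 ⇒ 607 is split.

split — (607) = 𝔭₁𝔭₂ with 𝔭₁ ≠ 𝔭₂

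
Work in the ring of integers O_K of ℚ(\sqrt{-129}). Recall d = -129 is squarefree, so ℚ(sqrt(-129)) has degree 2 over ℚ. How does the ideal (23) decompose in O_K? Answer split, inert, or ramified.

Since -129 ≢ 1 mod 4, the ring of integers is ℤ[√-129] with discriminant 4·(-129) = -516.
23 ∤ -516, so 23 is unramified.
Legendre symbol by Euler's criterion: (-129/23) ≡ (-129)^11 ≡ 1 (mod 23), i.e. (-129/23) = 1.
d is a quadratic residue mod p, hence 23 splits in O_K.

p splits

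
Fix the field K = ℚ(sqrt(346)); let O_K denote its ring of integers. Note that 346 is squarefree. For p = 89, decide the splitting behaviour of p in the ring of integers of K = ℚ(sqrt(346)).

89 splits in O_K

Since 346 ≢ 1 mod 4, the ring of integers is ℤ[√346] with discriminant 4·346 = 1384.
Since gcd(89, 1384) = 1 the prime 89 does not ramify.
(346/89) = 79^44 mod 89 = 1, giving Legendre symbol 1.
Legendre symbol 1 ⇒ 89 is split.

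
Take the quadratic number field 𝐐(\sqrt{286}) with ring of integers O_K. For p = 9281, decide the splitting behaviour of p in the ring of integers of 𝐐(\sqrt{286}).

d = 286 ≡ 2 (mod 4), so O_K = ℤ[√286] and disc(K) = 4d = 1144.
9281 ∤ 1144, so 9281 is unramified.
Compute (286/9281) via Euler: 286^((9281-1)/2) mod 9281 = 9280, so (286/9281) = -1.
(286/9281) = -1, so 9281 is inert.

p is inert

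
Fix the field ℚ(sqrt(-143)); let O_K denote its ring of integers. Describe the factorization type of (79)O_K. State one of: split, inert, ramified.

inert

-143 mod 4 = 1, hence disc K = -143 and O_K = ℤ[(1+√-143)/2].
disc(K) = -143 is not divisible by 79; 79 is unramified.
Legendre symbol by Euler's criterion: (-143/79) ≡ (-143)^39 ≡ 78 (mod 79), i.e. (-143/79) = -1.
Legendre symbol -1 ⇒ 79 is inert.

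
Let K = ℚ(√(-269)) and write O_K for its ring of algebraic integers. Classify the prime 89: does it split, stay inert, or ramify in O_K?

d = -269 ≡ 3 (mod 4), so O_K = ℤ[√-269] and disc(K) = 4d = -1076.
89 ∤ -1076, so 89 is unramified.
Euler's criterion: (-269)^44 mod 89 = 1. Thus (-269|89) = 1.
Legendre symbol 1 ⇒ 89 is split.

p splits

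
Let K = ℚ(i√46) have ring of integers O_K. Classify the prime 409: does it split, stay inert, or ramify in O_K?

Since -46 ≢ 1 mod 4, the ring of integers is ℤ[√-46] with discriminant 4·(-46) = -184.
disc(K) = -184 is not divisible by 409; 409 is unramified.
Legendre symbol by Euler's criterion: (-46/409) ≡ (-46)^204 ≡ 1 (mod 409), i.e. (-46/409) = 1.
Legendre symbol 1 ⇒ 409 is split.

splits completely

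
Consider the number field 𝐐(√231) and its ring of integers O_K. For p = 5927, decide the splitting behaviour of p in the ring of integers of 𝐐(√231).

231 mod 4 = 3, hence disc K = 4·231 = 924 and O_K = ℤ[√231].
5927 ∤ 924, so 5927 is unramified.
Compute (231/5927) via Euler: 231^((5927-1)/2) mod 5927 = 5926, so (231/5927) = -1.
Legendre symbol -1 ⇒ 5927 is inert.

p is inert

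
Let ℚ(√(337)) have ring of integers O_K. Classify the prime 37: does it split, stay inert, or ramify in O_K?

splits completely

d = 337 ≡ 1 (mod 4), so O_K = ℤ[(1+√337)/2] and disc(K) = d = 337.
disc(K) = 337 is not divisible by 37; 37 is unramified.
Compute (337/37) via Euler: 4^((37-1)/2) mod 37 = 1, so (337/37) = 1.
(337/37) = 1, so 37 splits.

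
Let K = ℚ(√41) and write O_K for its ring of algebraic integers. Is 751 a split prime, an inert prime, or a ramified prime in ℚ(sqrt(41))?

Since 41 ≡ 1 mod 4, the ring of integers is ℤ[(1+√41)/2] with discriminant 41.
751 ∤ 41, so 751 is unramified.
Euler's criterion: 41^375 mod 751 = 750. Thus (41|751) = -1.
Legendre symbol -1 ⇒ 751 is inert.

751 remains inert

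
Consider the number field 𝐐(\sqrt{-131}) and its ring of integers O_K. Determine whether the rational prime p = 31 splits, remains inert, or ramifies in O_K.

Since -131 ≡ 1 mod 4, the ring of integers is ℤ[(1+√-131)/2] with discriminant -131.
31 ∤ -131, so 31 is unramified.
(-131/31) = 24^15 mod 31 = 30, giving Legendre symbol -1.
(-131/31) = -1, so 31 is inert.

remains prime (inert)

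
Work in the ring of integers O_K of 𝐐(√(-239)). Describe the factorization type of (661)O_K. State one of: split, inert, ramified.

split

d = -239 ≡ 1 (mod 4), so O_K = ℤ[(1+√-239)/2] and disc(K) = d = -239.
661 ∤ -239, so 661 is unramified.
Legendre symbol by Euler's criterion: (-239/661) ≡ (-239)^330 ≡ 1 (mod 661), i.e. (-239/661) = 1.
d is a quadratic residue mod p, hence 661 splits in O_K.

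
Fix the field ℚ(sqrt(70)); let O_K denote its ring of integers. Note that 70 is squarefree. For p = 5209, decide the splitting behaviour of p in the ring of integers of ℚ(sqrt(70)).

split — (5209) = 𝔭₁𝔭₂ with 𝔭₁ ≠ 𝔭₂

d = 70 ≡ 2 (mod 4), so O_K = ℤ[√70] and disc(K) = 4d = 280.
disc(K) = 280 is not divisible by 5209; 5209 is unramified.
Euler's criterion: 70^2604 mod 5209 = 1. Thus (70|5209) = 1.
Legendre symbol 1 ⇒ 5209 is split.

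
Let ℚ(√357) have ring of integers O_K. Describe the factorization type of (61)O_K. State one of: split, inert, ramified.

splits completely

d = 357 ≡ 1 (mod 4), so O_K = ℤ[(1+√357)/2] and disc(K) = d = 357.
Since gcd(61, 357) = 1 the prime 61 does not ramify.
Legendre symbol by Euler's criterion: (357/61) ≡ 357^30 ≡ 1 (mod 61), i.e. (357/61) = 1.
Legendre symbol 1 ⇒ 61 is split.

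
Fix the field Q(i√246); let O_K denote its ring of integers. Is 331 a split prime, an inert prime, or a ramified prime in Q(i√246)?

Since -246 ≢ 1 mod 4, the ring of integers is ℤ[√-246] with discriminant 4·(-246) = -984.
331 ∤ -984, so 331 is unramified.
Compute (-246/331) via Euler: 85^((331-1)/2) mod 331 = 1, so (-246/331) = 1.
d is a quadratic residue mod p, hence 331 splits in O_K.

splits completely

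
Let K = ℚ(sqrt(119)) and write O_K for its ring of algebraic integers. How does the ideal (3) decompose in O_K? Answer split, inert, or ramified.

d = 119 ≡ 3 (mod 4), so O_K = ℤ[√119] and disc(K) = 4d = 476.
disc(K) = 476 is not divisible by 3; 3 is unramified.
(119/3) = 2^1 mod 3 = 2, giving Legendre symbol -1.
Legendre symbol -1 ⇒ 3 is inert.

remains prime (inert)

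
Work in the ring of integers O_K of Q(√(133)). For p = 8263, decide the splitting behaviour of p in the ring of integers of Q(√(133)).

8263 remains inert

Since 133 ≡ 1 mod 4, the ring of integers is ℤ[(1+√133)/2] with discriminant 133.
disc(K) = 133 is not divisible by 8263; 8263 is unramified.
Legendre symbol by Euler's criterion: (133/8263) ≡ 133^4131 ≡ 8262 (mod 8263), i.e. (133/8263) = -1.
(133/8263) = -1, so 8263 is inert.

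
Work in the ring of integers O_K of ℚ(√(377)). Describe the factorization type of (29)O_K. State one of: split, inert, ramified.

Since 377 ≡ 1 mod 4, the ring of integers is ℤ[(1+√377)/2] with discriminant 377.
disc(K) = 377 = 29·13, so p = 29 is ramified.

ramified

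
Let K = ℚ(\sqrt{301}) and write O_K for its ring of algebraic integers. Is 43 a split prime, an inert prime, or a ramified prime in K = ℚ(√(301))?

301 mod 4 = 1, hence disc K = 301 and O_K = ℤ[(1+√301)/2].
disc(K) = 301 = 43·7, so p = 43 is ramified.

ramifies in O_K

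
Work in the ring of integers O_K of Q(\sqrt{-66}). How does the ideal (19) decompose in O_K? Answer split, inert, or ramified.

inert

d = -66 ≡ 2 (mod 4), so O_K = ℤ[√-66] and disc(K) = 4d = -264.
19 ∤ -264, so 19 is unramified.
Legendre symbol by Euler's criterion: (-66/19) ≡ (-66)^9 ≡ 18 (mod 19), i.e. (-66/19) = -1.
(-66/19) = -1, so 19 is inert.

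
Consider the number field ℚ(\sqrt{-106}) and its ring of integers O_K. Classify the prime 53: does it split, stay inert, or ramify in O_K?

d = -106 ≡ 2 (mod 4), so O_K = ℤ[√-106] and disc(K) = 4d = -424.
Ramification test: 53 | -424. The prime 53 ramifies in K.

p ramifies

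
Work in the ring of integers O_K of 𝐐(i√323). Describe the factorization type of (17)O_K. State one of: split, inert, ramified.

ramifies in O_K

d = -323 ≡ 1 (mod 4), so O_K = ℤ[(1+√-323)/2] and disc(K) = d = -323.
disc(K) = -323 = 17·(-19), so p = 17 is ramified.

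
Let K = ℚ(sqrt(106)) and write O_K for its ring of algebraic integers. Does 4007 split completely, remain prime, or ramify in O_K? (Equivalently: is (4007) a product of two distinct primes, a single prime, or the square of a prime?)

inert — (4007) stays prime in O_K

106 mod 4 = 2, hence disc K = 4·106 = 424 and O_K = ℤ[√106].
4007 ∤ 424, so 4007 is unramified.
Legendre symbol by Euler's criterion: (106/4007) ≡ 106^2003 ≡ 4006 (mod 4007), i.e. (106/4007) = -1.
Legendre symbol -1 ⇒ 4007 is inert.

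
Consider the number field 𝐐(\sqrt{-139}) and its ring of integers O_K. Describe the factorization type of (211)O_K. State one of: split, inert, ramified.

Since -139 ≡ 1 mod 4, the ring of integers is ℤ[(1+√-139)/2] with discriminant -139.
disc(K) = -139 is not divisible by 211; 211 is unramified.
(-139/211) = 72^105 mod 211 = 210, giving Legendre symbol -1.
Legendre symbol -1 ⇒ 211 is inert.

p is inert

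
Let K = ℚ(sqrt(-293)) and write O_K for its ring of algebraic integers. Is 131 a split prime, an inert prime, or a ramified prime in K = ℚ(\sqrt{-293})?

Since -293 ≢ 1 mod 4, the ring of integers is ℤ[√-293] with discriminant 4·(-293) = -1172.
Since gcd(131, -1172) = 1 the prime 131 does not ramify.
(-293/131) = 100^65 mod 131 = 1, giving Legendre symbol 1.
d is a quadratic residue mod p, hence 131 splits in O_K.

split — (131) = 𝔭₁𝔭₂ with 𝔭₁ ≠ 𝔭₂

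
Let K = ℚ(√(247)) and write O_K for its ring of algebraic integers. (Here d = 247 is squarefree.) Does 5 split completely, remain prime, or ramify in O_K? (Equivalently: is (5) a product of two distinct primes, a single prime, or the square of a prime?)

inert — (5) stays prime in O_K

247 mod 4 = 3, hence disc K = 4·247 = 988 and O_K = ℤ[√247].
Since gcd(5, 988) = 1 the prime 5 does not ramify.
Compute (247/5) via Euler: 2^((5-1)/2) mod 5 = 4, so (247/5) = -1.
Legendre symbol -1 ⇒ 5 is inert.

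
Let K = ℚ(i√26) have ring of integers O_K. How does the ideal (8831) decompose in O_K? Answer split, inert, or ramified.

inert

-26 mod 4 = 2, hence disc K = 4·(-26) = -104 and O_K = ℤ[√-26].
Since gcd(8831, -104) = 1 the prime 8831 does not ramify.
(-26/8831) = 8805^4415 mod 8831 = 8830, giving Legendre symbol -1.
(-26/8831) = -1, so 8831 is inert.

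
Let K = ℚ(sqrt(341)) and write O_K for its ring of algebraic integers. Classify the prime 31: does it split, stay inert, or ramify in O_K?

ramified — (31) = 𝔭²

341 mod 4 = 1, hence disc K = 341 and O_K = ℤ[(1+√341)/2].
Ramification test: 31 | 341. The prime 31 ramifies in K.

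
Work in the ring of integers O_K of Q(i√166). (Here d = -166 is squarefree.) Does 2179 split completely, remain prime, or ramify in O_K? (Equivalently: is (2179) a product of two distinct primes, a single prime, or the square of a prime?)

2179 remains inert

-166 mod 4 = 2, hence disc K = 4·(-166) = -664 and O_K = ℤ[√-166].
disc(K) = -664 is not divisible by 2179; 2179 is unramified.
Legendre symbol by Euler's criterion: (-166/2179) ≡ (-166)^1089 ≡ 2178 (mod 2179), i.e. (-166/2179) = -1.
d is a non-residue mod p, hence 2179 remains inert in O_K.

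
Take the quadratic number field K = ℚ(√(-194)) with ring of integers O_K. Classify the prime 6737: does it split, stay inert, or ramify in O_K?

splits completely

Since -194 ≢ 1 mod 4, the ring of integers is ℤ[√-194] with discriminant 4·(-194) = -776.
Since gcd(6737, -776) = 1 the prime 6737 does not ramify.
Euler's criterion: (-194)^3368 mod 6737 = 1. Thus (-194|6737) = 1.
(-194/6737) = 1, so 6737 splits.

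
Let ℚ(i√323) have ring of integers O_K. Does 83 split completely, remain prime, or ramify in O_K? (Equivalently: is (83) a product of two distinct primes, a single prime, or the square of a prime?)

d = -323 ≡ 1 (mod 4), so O_K = ℤ[(1+√-323)/2] and disc(K) = d = -323.
83 ∤ -323, so 83 is unramified.
Euler's criterion: (-323)^41 mod 83 = 1. Thus (-323|83) = 1.
d is a quadratic residue mod p, hence 83 splits in O_K.

p splits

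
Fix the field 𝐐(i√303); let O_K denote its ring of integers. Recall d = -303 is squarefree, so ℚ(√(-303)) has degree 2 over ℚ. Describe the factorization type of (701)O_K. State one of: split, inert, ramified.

d = -303 ≡ 1 (mod 4), so O_K = ℤ[(1+√-303)/2] and disc(K) = d = -303.
disc(K) = -303 is not divisible by 701; 701 is unramified.
Legendre symbol by Euler's criterion: (-303/701) ≡ (-303)^350 ≡ 700 (mod 701), i.e. (-303/701) = -1.
Legendre symbol -1 ⇒ 701 is inert.

p is inert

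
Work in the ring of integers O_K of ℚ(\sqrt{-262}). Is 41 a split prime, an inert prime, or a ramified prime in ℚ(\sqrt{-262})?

Since -262 ≢ 1 mod 4, the ring of integers is ℤ[√-262] with discriminant 4·(-262) = -1048.
41 ∤ -1048, so 41 is unramified.
Compute (-262/41) via Euler: 25^((41-1)/2) mod 41 = 1, so (-262/41) = 1.
Legendre symbol 1 ⇒ 41 is split.

p splits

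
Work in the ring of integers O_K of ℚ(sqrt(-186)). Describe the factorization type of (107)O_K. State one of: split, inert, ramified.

inert — (107) stays prime in O_K

-186 mod 4 = 2, hence disc K = 4·(-186) = -744 and O_K = ℤ[√-186].
Since gcd(107, -744) = 1 the prime 107 does not ramify.
Compute (-186/107) via Euler: 28^((107-1)/2) mod 107 = 106, so (-186/107) = -1.
d is a non-residue mod p, hence 107 remains inert in O_K.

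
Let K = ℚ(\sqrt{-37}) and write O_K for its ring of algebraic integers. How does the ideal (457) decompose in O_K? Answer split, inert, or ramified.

d = -37 ≡ 3 (mod 4), so O_K = ℤ[√-37] and disc(K) = 4d = -148.
disc(K) = -148 is not divisible by 457; 457 is unramified.
Euler's criterion: (-37)^228 mod 457 = 456. Thus (-37|457) = -1.
(-37/457) = -1, so 457 is inert.

457 remains inert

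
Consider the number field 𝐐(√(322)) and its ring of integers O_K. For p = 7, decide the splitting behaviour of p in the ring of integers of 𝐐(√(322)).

d = 322 ≡ 2 (mod 4), so O_K = ℤ[√322] and disc(K) = 4d = 1288.
7 divides disc(K) = 1288, so 7 ramifies.

ramifies in O_K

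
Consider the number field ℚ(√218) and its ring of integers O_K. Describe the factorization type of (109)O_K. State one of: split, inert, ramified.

218 mod 4 = 2, hence disc K = 4·218 = 872 and O_K = ℤ[√218].
Ramification test: 109 | 872. The prime 109 ramifies in K.

ramified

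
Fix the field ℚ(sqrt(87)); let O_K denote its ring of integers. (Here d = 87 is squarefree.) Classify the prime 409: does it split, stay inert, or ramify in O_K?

inert — (409) stays prime in O_K

d = 87 ≡ 3 (mod 4), so O_K = ℤ[√87] and disc(K) = 4d = 348.
Since gcd(409, 348) = 1 the prime 409 does not ramify.
Legendre symbol by Euler's criterion: (87/409) ≡ 87^204 ≡ 408 (mod 409), i.e. (87/409) = -1.
d is a non-residue mod p, hence 409 remains inert in O_K.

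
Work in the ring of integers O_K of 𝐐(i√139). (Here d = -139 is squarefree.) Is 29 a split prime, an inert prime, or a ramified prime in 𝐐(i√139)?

29 splits in O_K

Since -139 ≡ 1 mod 4, the ring of integers is ℤ[(1+√-139)/2] with discriminant -139.
29 ∤ -139, so 29 is unramified.
Euler's criterion: (-139)^14 mod 29 = 1. Thus (-139|29) = 1.
Legendre symbol 1 ⇒ 29 is split.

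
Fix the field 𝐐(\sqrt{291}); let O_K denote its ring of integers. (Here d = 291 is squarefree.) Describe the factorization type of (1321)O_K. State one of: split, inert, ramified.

291 mod 4 = 3, hence disc K = 4·291 = 1164 and O_K = ℤ[√291].
1321 ∤ 1164, so 1321 is unramified.
Euler's criterion: 291^660 mod 1321 = 1320. Thus (291|1321) = -1.
(291/1321) = -1, so 1321 is inert.

p is inert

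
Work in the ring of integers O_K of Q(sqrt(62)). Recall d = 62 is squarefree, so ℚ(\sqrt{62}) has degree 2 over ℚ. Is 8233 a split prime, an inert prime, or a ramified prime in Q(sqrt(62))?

splits completely

Since 62 ≢ 1 mod 4, the ring of integers is ℤ[√62] with discriminant 4·62 = 248.
Since gcd(8233, 248) = 1 the prime 8233 does not ramify.
Compute (62/8233) via Euler: 62^((8233-1)/2) mod 8233 = 1, so (62/8233) = 1.
(62/8233) = 1, so 8233 splits.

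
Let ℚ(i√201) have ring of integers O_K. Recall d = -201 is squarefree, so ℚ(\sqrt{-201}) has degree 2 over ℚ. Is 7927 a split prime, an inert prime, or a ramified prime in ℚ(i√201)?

d = -201 ≡ 3 (mod 4), so O_K = ℤ[√-201] and disc(K) = 4d = -804.
Since gcd(7927, -804) = 1 the prime 7927 does not ramify.
Legendre symbol by Euler's criterion: (-201/7927) ≡ (-201)^3963 ≡ 7926 (mod 7927), i.e. (-201/7927) = -1.
(-201/7927) = -1, so 7927 is inert.

inert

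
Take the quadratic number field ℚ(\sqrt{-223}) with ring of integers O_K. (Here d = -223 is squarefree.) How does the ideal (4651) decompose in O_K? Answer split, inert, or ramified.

p is inert

d = -223 ≡ 1 (mod 4), so O_K = ℤ[(1+√-223)/2] and disc(K) = d = -223.
disc(K) = -223 is not divisible by 4651; 4651 is unramified.
Legendre symbol by Euler's criterion: (-223/4651) ≡ (-223)^2325 ≡ 4650 (mod 4651), i.e. (-223/4651) = -1.
(-223/4651) = -1, so 4651 is inert.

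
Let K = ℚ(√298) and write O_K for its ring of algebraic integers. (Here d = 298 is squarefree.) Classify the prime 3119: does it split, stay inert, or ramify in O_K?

remains prime (inert)

298 mod 4 = 2, hence disc K = 4·298 = 1192 and O_K = ℤ[√298].
disc(K) = 1192 is not divisible by 3119; 3119 is unramified.
Compute (298/3119) via Euler: 298^((3119-1)/2) mod 3119 = 3118, so (298/3119) = -1.
Legendre symbol -1 ⇒ 3119 is inert.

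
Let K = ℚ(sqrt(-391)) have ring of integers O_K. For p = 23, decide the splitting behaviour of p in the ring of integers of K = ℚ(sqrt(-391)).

23 is ramified

Since -391 ≡ 1 mod 4, the ring of integers is ℤ[(1+√-391)/2] with discriminant -391.
Ramification test: 23 | -391. The prime 23 ramifies in K.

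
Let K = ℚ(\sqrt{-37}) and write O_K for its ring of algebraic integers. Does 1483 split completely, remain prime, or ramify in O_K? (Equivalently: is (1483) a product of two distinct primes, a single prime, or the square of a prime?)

Since -37 ≢ 1 mod 4, the ring of integers is ℤ[√-37] with discriminant 4·(-37) = -148.
disc(K) = -148 is not divisible by 1483; 1483 is unramified.
Legendre symbol by Euler's criterion: (-37/1483) ≡ (-37)^741 ≡ 1482 (mod 1483), i.e. (-37/1483) = -1.
Legendre symbol -1 ⇒ 1483 is inert.

inert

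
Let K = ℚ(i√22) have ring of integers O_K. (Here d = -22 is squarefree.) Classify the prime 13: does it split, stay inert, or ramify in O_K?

splits completely

d = -22 ≡ 2 (mod 4), so O_K = ℤ[√-22] and disc(K) = 4d = -88.
13 ∤ -88, so 13 is unramified.
Compute (-22/13) via Euler: 4^((13-1)/2) mod 13 = 1, so (-22/13) = 1.
d is a quadratic residue mod p, hence 13 splits in O_K.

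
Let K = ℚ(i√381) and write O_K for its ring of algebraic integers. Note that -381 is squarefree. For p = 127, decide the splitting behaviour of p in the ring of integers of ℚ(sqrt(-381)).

ramified

d = -381 ≡ 3 (mod 4), so O_K = ℤ[√-381] and disc(K) = 4d = -1524.
disc(K) = -1524 = 127·(-12), so p = 127 is ramified.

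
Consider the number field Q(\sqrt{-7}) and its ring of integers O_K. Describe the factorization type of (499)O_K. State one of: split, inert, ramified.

-7 mod 4 = 1, hence disc K = -7 and O_K = ℤ[(1+√-7)/2].
499 ∤ -7, so 499 is unramified.
Euler's criterion: (-7)^249 mod 499 = 1. Thus (-7|499) = 1.
Legendre symbol 1 ⇒ 499 is split.

splits completely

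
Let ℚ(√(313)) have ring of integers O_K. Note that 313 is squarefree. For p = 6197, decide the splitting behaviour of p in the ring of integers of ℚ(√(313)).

6197 remains inert

Since 313 ≡ 1 mod 4, the ring of integers is ℤ[(1+√313)/2] with discriminant 313.
Since gcd(6197, 313) = 1 the prime 6197 does not ramify.
(313/6197) = 313^3098 mod 6197 = 6196, giving Legendre symbol -1.
(313/6197) = -1, so 6197 is inert.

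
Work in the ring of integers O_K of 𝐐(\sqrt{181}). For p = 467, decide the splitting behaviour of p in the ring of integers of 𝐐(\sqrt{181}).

inert

d = 181 ≡ 1 (mod 4), so O_K = ℤ[(1+√181)/2] and disc(K) = d = 181.
disc(K) = 181 is not divisible by 467; 467 is unramified.
Euler's criterion: 181^233 mod 467 = 466. Thus (181|467) = -1.
d is a non-residue mod p, hence 467 remains inert in O_K.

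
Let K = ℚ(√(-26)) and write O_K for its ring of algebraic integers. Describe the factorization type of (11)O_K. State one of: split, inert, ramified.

d = -26 ≡ 2 (mod 4), so O_K = ℤ[√-26] and disc(K) = 4d = -104.
11 ∤ -104, so 11 is unramified.
(-26/11) = 7^5 mod 11 = 10, giving Legendre symbol -1.
Legendre symbol -1 ⇒ 11 is inert.

remains prime (inert)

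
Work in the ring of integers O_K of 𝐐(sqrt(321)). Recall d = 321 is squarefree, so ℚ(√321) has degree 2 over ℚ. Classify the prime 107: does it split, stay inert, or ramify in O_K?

Since 321 ≡ 1 mod 4, the ring of integers is ℤ[(1+√321)/2] with discriminant 321.
107 divides disc(K) = 321, so 107 ramifies.

ramifies in O_K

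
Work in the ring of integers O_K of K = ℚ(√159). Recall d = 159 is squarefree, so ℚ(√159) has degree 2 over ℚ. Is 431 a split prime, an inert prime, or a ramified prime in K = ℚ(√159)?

Since 159 ≢ 1 mod 4, the ring of integers is ℤ[√159] with discriminant 4·159 = 636.
Since gcd(431, 636) = 1 the prime 431 does not ramify.
Euler's criterion: 159^215 mod 431 = 1. Thus (159|431) = 1.
(159/431) = 1, so 431 splits.

split — (431) = 𝔭₁𝔭₂ with 𝔭₁ ≠ 𝔭₂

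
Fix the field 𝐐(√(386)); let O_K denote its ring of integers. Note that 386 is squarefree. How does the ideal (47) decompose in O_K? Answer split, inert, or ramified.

inert — (47) stays prime in O_K

Since 386 ≢ 1 mod 4, the ring of integers is ℤ[√386] with discriminant 4·386 = 1544.
Since gcd(47, 1544) = 1 the prime 47 does not ramify.
Euler's criterion: 386^23 mod 47 = 46. Thus (386|47) = -1.
d is a non-residue mod p, hence 47 remains inert in O_K.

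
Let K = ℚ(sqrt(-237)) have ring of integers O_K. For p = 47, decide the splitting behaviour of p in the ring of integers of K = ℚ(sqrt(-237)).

-237 mod 4 = 3, hence disc K = 4·(-237) = -948 and O_K = ℤ[√-237].
47 ∤ -948, so 47 is unramified.
Compute (-237/47) via Euler: 45^((47-1)/2) mod 47 = 46, so (-237/47) = -1.
Legendre symbol -1 ⇒ 47 is inert.

47 remains inert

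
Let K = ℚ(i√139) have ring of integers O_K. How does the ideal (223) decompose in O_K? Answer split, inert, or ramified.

inert

d = -139 ≡ 1 (mod 4), so O_K = ℤ[(1+√-139)/2] and disc(K) = d = -139.
disc(K) = -139 is not divisible by 223; 223 is unramified.
Compute (-139/223) via Euler: 84^((223-1)/2) mod 223 = 222, so (-139/223) = -1.
d is a non-residue mod p, hence 223 remains inert in O_K.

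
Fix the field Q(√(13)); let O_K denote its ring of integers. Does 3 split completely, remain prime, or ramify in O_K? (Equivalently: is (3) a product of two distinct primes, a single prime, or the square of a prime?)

p splits

13 mod 4 = 1, hence disc K = 13 and O_K = ℤ[(1+√13)/2].
Since gcd(3, 13) = 1 the prime 3 does not ramify.
Compute (13/3) via Euler: 1^((3-1)/2) mod 3 = 1, so (13/3) = 1.
d is a quadratic residue mod p, hence 3 splits in O_K.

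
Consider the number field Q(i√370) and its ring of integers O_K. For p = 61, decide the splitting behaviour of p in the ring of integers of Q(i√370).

-370 mod 4 = 2, hence disc K = 4·(-370) = -1480 and O_K = ℤ[√-370].
61 ∤ -1480, so 61 is unramified.
Compute (-370/61) via Euler: 57^((61-1)/2) mod 61 = 1, so (-370/61) = 1.
Legendre symbol 1 ⇒ 61 is split.

splits completely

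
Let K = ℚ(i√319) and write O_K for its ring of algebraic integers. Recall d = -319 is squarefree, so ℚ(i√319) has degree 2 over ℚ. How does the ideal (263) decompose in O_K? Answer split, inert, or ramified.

split — (263) = 𝔭₁𝔭₂ with 𝔭₁ ≠ 𝔭₂

-319 mod 4 = 1, hence disc K = -319 and O_K = ℤ[(1+√-319)/2].
Since gcd(263, -319) = 1 the prime 263 does not ramify.
Euler's criterion: (-319)^131 mod 263 = 1. Thus (-319|263) = 1.
Legendre symbol 1 ⇒ 263 is split.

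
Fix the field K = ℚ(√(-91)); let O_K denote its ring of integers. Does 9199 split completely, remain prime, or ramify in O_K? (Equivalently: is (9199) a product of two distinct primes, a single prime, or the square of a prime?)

inert

d = -91 ≡ 1 (mod 4), so O_K = ℤ[(1+√-91)/2] and disc(K) = d = -91.
disc(K) = -91 is not divisible by 9199; 9199 is unramified.
(-91/9199) = 9108^4599 mod 9199 = 9198, giving Legendre symbol -1.
Legendre symbol -1 ⇒ 9199 is inert.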